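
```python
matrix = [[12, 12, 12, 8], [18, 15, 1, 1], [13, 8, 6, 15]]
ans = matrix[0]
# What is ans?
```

matrix has 3 rows. Row 0 is [12, 12, 12, 8].

[12, 12, 12, 8]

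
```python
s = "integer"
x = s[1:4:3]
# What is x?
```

s has length 7. The slice s[1:4:3] selects indices [1] (1->'n'), giving 'n'.

'n'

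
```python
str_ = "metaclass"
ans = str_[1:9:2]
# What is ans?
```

str_ has length 9. The slice str_[1:9:2] selects indices [1, 3, 5, 7] (1->'e', 3->'a', 5->'l', 7->'s'), giving 'eals'.

'eals'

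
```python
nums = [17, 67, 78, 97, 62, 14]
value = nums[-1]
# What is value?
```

nums has length 6. Negative index -1 maps to positive index 6 + (-1) = 5. nums[5] = 14.

14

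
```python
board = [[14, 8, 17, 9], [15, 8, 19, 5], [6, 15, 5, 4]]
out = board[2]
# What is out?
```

board has 3 rows. Row 2 is [6, 15, 5, 4].

[6, 15, 5, 4]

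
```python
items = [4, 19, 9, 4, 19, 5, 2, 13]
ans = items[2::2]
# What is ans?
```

items has length 8. The slice items[2::2] selects indices [2, 4, 6] (2->9, 4->19, 6->2), giving [9, 19, 2].

[9, 19, 2]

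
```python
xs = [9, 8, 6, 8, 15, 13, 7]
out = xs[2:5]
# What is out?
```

xs has length 7. The slice xs[2:5] selects indices [2, 3, 4] (2->6, 3->8, 4->15), giving [6, 8, 15].

[6, 8, 15]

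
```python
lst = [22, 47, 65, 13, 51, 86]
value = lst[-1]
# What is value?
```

lst has length 6. Negative index -1 maps to positive index 6 + (-1) = 5. lst[5] = 86.

86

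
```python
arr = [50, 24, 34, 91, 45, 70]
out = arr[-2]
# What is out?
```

arr has length 6. Negative index -2 maps to positive index 6 + (-2) = 4. arr[4] = 45.

45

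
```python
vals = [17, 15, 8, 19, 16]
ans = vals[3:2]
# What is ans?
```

vals has length 5. The slice vals[3:2] resolves to an empty index range, so the result is [].

[]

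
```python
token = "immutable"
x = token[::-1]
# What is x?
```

token has length 9. The slice token[::-1] selects indices [8, 7, 6, 5, 4, 3, 2, 1, 0] (8->'e', 7->'l', 6->'b', 5->'a', 4->'t', 3->'u', 2->'m', 1->'m', 0->'i'), giving 'elbatummi'.

'elbatummi'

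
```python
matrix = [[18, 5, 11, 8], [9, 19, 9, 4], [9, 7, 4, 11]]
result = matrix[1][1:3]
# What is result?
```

matrix[1] = [9, 19, 9, 4]. matrix[1] has length 4. The slice matrix[1][1:3] selects indices [1, 2] (1->19, 2->9), giving [19, 9].

[19, 9]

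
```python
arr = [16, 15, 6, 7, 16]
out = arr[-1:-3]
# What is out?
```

arr has length 5. The slice arr[-1:-3] resolves to an empty index range, so the result is [].

[]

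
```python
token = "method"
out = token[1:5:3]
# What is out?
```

token has length 6. The slice token[1:5:3] selects indices [1, 4] (1->'e', 4->'o'), giving 'eo'.

'eo'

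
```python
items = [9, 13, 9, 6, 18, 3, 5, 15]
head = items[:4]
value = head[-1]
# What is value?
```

items has length 8. The slice items[:4] selects indices [0, 1, 2, 3] (0->9, 1->13, 2->9, 3->6), giving [9, 13, 9, 6]. So head = [9, 13, 9, 6]. Then head[-1] = 6.

6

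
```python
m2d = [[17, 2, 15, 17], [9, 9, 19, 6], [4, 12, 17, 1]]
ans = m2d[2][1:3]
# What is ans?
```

m2d[2] = [4, 12, 17, 1]. m2d[2] has length 4. The slice m2d[2][1:3] selects indices [1, 2] (1->12, 2->17), giving [12, 17].

[12, 17]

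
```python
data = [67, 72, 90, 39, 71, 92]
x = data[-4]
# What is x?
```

data has length 6. Negative index -4 maps to positive index 6 + (-4) = 2. data[2] = 90.

90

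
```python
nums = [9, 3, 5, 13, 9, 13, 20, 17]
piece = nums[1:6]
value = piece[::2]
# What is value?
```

nums has length 8. The slice nums[1:6] selects indices [1, 2, 3, 4, 5] (1->3, 2->5, 3->13, 4->9, 5->13), giving [3, 5, 13, 9, 13]. So piece = [3, 5, 13, 9, 13]. piece has length 5. The slice piece[::2] selects indices [0, 2, 4] (0->3, 2->13, 4->13), giving [3, 13, 13].

[3, 13, 13]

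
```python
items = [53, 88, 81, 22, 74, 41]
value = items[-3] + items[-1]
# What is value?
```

items has length 6. Negative index -3 maps to positive index 6 + (-3) = 3. items[3] = 22.
items has length 6. Negative index -1 maps to positive index 6 + (-1) = 5. items[5] = 41.
Sum: 22 + 41 = 63.

63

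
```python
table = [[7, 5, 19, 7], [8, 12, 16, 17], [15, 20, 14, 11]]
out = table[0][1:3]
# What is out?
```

table[0] = [7, 5, 19, 7]. table[0] has length 4. The slice table[0][1:3] selects indices [1, 2] (1->5, 2->19), giving [5, 19].

[5, 19]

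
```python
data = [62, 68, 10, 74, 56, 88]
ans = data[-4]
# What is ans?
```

data has length 6. Negative index -4 maps to positive index 6 + (-4) = 2. data[2] = 10.

10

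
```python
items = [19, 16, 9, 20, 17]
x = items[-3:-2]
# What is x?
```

items has length 5. The slice items[-3:-2] selects indices [2] (2->9), giving [9].

[9]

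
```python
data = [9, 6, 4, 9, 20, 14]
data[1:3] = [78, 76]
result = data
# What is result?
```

data starts as [9, 6, 4, 9, 20, 14] (length 6). The slice data[1:3] covers indices [1, 2] with values [6, 4]. Replacing that slice with [78, 76] (same length) produces [9, 78, 76, 9, 20, 14].

[9, 78, 76, 9, 20, 14]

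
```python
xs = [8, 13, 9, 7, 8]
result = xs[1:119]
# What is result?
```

xs has length 5. The slice xs[1:119] selects indices [1, 2, 3, 4] (1->13, 2->9, 3->7, 4->8), giving [13, 9, 7, 8].

[13, 9, 7, 8]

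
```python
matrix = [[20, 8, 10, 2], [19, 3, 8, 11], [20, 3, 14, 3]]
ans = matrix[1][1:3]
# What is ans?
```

matrix[1] = [19, 3, 8, 11]. matrix[1] has length 4. The slice matrix[1][1:3] selects indices [1, 2] (1->3, 2->8), giving [3, 8].

[3, 8]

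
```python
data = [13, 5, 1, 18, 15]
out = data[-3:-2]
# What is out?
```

data has length 5. The slice data[-3:-2] selects indices [2] (2->1), giving [1].

[1]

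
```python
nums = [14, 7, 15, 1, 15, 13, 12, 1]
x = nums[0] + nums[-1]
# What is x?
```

nums has length 8. nums[0] = 14.
nums has length 8. Negative index -1 maps to positive index 8 + (-1) = 7. nums[7] = 1.
Sum: 14 + 1 = 15.

15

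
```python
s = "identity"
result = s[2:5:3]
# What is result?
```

s has length 8. The slice s[2:5:3] selects indices [2] (2->'e'), giving 'e'.

'e'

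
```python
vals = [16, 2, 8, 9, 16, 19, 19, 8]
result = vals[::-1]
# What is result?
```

vals has length 8. The slice vals[::-1] selects indices [7, 6, 5, 4, 3, 2, 1, 0] (7->8, 6->19, 5->19, 4->16, 3->9, 2->8, 1->2, 0->16), giving [8, 19, 19, 16, 9, 8, 2, 16].

[8, 19, 19, 16, 9, 8, 2, 16]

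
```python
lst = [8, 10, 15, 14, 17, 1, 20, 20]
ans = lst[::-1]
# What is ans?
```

lst has length 8. The slice lst[::-1] selects indices [7, 6, 5, 4, 3, 2, 1, 0] (7->20, 6->20, 5->1, 4->17, 3->14, 2->15, 1->10, 0->8), giving [20, 20, 1, 17, 14, 15, 10, 8].

[20, 20, 1, 17, 14, 15, 10, 8]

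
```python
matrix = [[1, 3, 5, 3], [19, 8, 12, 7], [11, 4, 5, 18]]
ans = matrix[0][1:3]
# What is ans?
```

matrix[0] = [1, 3, 5, 3]. matrix[0] has length 4. The slice matrix[0][1:3] selects indices [1, 2] (1->3, 2->5), giving [3, 5].

[3, 5]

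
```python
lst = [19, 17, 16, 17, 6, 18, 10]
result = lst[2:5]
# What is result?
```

lst has length 7. The slice lst[2:5] selects indices [2, 3, 4] (2->16, 3->17, 4->6), giving [16, 17, 6].

[16, 17, 6]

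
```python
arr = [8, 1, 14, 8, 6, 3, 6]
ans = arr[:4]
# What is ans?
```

arr has length 7. The slice arr[:4] selects indices [0, 1, 2, 3] (0->8, 1->1, 2->14, 3->8), giving [8, 1, 14, 8].

[8, 1, 14, 8]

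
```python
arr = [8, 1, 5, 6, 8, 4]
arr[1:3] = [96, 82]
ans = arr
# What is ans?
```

arr starts as [8, 1, 5, 6, 8, 4] (length 6). The slice arr[1:3] covers indices [1, 2] with values [1, 5]. Replacing that slice with [96, 82] (same length) produces [8, 96, 82, 6, 8, 4].

[8, 96, 82, 6, 8, 4]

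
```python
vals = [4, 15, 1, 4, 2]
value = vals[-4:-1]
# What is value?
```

vals has length 5. The slice vals[-4:-1] selects indices [1, 2, 3] (1->15, 2->1, 3->4), giving [15, 1, 4].

[15, 1, 4]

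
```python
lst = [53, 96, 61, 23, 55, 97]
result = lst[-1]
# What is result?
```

lst has length 6. Negative index -1 maps to positive index 6 + (-1) = 5. lst[5] = 97.

97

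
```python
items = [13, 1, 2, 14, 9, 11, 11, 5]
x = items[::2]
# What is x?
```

items has length 8. The slice items[::2] selects indices [0, 2, 4, 6] (0->13, 2->2, 4->9, 6->11), giving [13, 2, 9, 11].

[13, 2, 9, 11]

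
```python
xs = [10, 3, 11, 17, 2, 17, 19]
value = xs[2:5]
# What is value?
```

xs has length 7. The slice xs[2:5] selects indices [2, 3, 4] (2->11, 3->17, 4->2), giving [11, 17, 2].

[11, 17, 2]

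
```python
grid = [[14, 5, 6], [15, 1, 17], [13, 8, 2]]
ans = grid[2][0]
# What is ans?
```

grid[2] = [13, 8, 2]. Taking column 0 of that row yields 13.

13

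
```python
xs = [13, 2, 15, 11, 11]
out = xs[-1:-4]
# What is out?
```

xs has length 5. The slice xs[-1:-4] resolves to an empty index range, so the result is [].

[]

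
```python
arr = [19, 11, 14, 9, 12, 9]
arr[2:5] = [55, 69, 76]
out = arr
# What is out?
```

arr starts as [19, 11, 14, 9, 12, 9] (length 6). The slice arr[2:5] covers indices [2, 3, 4] with values [14, 9, 12]. Replacing that slice with [55, 69, 76] (same length) produces [19, 11, 55, 69, 76, 9].

[19, 11, 55, 69, 76, 9]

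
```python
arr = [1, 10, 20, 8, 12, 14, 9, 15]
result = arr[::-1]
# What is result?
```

arr has length 8. The slice arr[::-1] selects indices [7, 6, 5, 4, 3, 2, 1, 0] (7->15, 6->9, 5->14, 4->12, 3->8, 2->20, 1->10, 0->1), giving [15, 9, 14, 12, 8, 20, 10, 1].

[15, 9, 14, 12, 8, 20, 10, 1]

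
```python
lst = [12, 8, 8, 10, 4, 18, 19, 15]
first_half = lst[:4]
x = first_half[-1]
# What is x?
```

lst has length 8. The slice lst[:4] selects indices [0, 1, 2, 3] (0->12, 1->8, 2->8, 3->10), giving [12, 8, 8, 10]. So first_half = [12, 8, 8, 10]. Then first_half[-1] = 10.

10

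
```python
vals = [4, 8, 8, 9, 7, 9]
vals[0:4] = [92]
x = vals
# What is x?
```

vals starts as [4, 8, 8, 9, 7, 9] (length 6). The slice vals[0:4] covers indices [0, 1, 2, 3] with values [4, 8, 8, 9]. Replacing that slice with [92] (different length) produces [92, 7, 9].

[92, 7, 9]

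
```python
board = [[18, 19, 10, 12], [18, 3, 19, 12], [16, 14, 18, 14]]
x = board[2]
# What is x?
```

board has 3 rows. Row 2 is [16, 14, 18, 14].

[16, 14, 18, 14]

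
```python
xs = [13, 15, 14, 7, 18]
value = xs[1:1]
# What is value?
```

xs has length 5. The slice xs[1:1] resolves to an empty index range, so the result is [].

[]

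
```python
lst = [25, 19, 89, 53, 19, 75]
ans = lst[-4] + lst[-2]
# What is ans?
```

lst has length 6. Negative index -4 maps to positive index 6 + (-4) = 2. lst[2] = 89.
lst has length 6. Negative index -2 maps to positive index 6 + (-2) = 4. lst[4] = 19.
Sum: 89 + 19 = 108.

108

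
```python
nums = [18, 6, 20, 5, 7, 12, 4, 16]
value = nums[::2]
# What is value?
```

nums has length 8. The slice nums[::2] selects indices [0, 2, 4, 6] (0->18, 2->20, 4->7, 6->4), giving [18, 20, 7, 4].

[18, 20, 7, 4]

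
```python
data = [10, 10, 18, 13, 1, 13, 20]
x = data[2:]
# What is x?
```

data has length 7. The slice data[2:] selects indices [2, 3, 4, 5, 6] (2->18, 3->13, 4->1, 5->13, 6->20), giving [18, 13, 1, 13, 20].

[18, 13, 1, 13, 20]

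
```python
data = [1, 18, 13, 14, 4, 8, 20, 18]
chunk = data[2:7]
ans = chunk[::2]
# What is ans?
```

data has length 8. The slice data[2:7] selects indices [2, 3, 4, 5, 6] (2->13, 3->14, 4->4, 5->8, 6->20), giving [13, 14, 4, 8, 20]. So chunk = [13, 14, 4, 8, 20]. chunk has length 5. The slice chunk[::2] selects indices [0, 2, 4] (0->13, 2->4, 4->20), giving [13, 4, 20].

[13, 4, 20]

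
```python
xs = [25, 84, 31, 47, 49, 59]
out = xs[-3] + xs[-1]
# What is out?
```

xs has length 6. Negative index -3 maps to positive index 6 + (-3) = 3. xs[3] = 47.
xs has length 6. Negative index -1 maps to positive index 6 + (-1) = 5. xs[5] = 59.
Sum: 47 + 59 = 106.

106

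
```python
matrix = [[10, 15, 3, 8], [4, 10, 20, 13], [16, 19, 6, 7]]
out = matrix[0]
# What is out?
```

matrix has 3 rows. Row 0 is [10, 15, 3, 8].

[10, 15, 3, 8]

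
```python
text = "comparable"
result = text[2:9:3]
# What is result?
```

text has length 10. The slice text[2:9:3] selects indices [2, 5, 8] (2->'m', 5->'r', 8->'l'), giving 'mrl'.

'mrl'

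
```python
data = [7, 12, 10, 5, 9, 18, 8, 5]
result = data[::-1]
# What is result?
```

data has length 8. The slice data[::-1] selects indices [7, 6, 5, 4, 3, 2, 1, 0] (7->5, 6->8, 5->18, 4->9, 3->5, 2->10, 1->12, 0->7), giving [5, 8, 18, 9, 5, 10, 12, 7].

[5, 8, 18, 9, 5, 10, 12, 7]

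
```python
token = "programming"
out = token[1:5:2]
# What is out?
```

token has length 11. The slice token[1:5:2] selects indices [1, 3] (1->'r', 3->'g'), giving 'rg'.

'rg'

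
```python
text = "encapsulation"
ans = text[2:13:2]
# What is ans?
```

text has length 13. The slice text[2:13:2] selects indices [2, 4, 6, 8, 10, 12] (2->'c', 4->'p', 6->'u', 8->'a', 10->'i', 12->'n'), giving 'cpuain'.

'cpuain'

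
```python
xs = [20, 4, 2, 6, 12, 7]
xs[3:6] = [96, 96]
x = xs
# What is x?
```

xs starts as [20, 4, 2, 6, 12, 7] (length 6). The slice xs[3:6] covers indices [3, 4, 5] with values [6, 12, 7]. Replacing that slice with [96, 96] (different length) produces [20, 4, 2, 96, 96].

[20, 4, 2, 96, 96]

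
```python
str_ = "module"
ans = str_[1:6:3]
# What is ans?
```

str_ has length 6. The slice str_[1:6:3] selects indices [1, 4] (1->'o', 4->'l'), giving 'ol'.

'ol'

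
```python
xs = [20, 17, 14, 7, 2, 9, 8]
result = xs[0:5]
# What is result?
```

xs has length 7. The slice xs[0:5] selects indices [0, 1, 2, 3, 4] (0->20, 1->17, 2->14, 3->7, 4->2), giving [20, 17, 14, 7, 2].

[20, 17, 14, 7, 2]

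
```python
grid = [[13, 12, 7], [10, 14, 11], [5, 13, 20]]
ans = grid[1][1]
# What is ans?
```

grid[1] = [10, 14, 11]. Taking column 1 of that row yields 14.

14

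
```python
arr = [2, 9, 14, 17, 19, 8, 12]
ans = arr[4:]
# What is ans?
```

arr has length 7. The slice arr[4:] selects indices [4, 5, 6] (4->19, 5->8, 6->12), giving [19, 8, 12].

[19, 8, 12]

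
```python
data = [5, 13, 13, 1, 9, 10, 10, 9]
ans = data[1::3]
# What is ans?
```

data has length 8. The slice data[1::3] selects indices [1, 4, 7] (1->13, 4->9, 7->9), giving [13, 9, 9].

[13, 9, 9]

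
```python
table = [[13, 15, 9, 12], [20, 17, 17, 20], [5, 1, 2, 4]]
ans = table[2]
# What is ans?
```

table has 3 rows. Row 2 is [5, 1, 2, 4].

[5, 1, 2, 4]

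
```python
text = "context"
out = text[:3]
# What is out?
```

text has length 7. The slice text[:3] selects indices [0, 1, 2] (0->'c', 1->'o', 2->'n'), giving 'con'.

'con'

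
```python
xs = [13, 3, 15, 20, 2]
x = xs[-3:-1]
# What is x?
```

xs has length 5. The slice xs[-3:-1] selects indices [2, 3] (2->15, 3->20), giving [15, 20].

[15, 20]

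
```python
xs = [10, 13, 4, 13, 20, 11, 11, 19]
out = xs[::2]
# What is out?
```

xs has length 8. The slice xs[::2] selects indices [0, 2, 4, 6] (0->10, 2->4, 4->20, 6->11), giving [10, 4, 20, 11].

[10, 4, 20, 11]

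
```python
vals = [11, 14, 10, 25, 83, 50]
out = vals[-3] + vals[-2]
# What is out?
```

vals has length 6. Negative index -3 maps to positive index 6 + (-3) = 3. vals[3] = 25.
vals has length 6. Negative index -2 maps to positive index 6 + (-2) = 4. vals[4] = 83.
Sum: 25 + 83 = 108.

108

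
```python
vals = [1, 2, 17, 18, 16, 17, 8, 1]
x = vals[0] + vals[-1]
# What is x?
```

vals has length 8. vals[0] = 1.
vals has length 8. Negative index -1 maps to positive index 8 + (-1) = 7. vals[7] = 1.
Sum: 1 + 1 = 2.

2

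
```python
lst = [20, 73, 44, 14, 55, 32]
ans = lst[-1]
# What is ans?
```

lst has length 6. Negative index -1 maps to positive index 6 + (-1) = 5. lst[5] = 32.

32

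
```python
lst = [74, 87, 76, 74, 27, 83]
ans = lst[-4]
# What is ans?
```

lst has length 6. Negative index -4 maps to positive index 6 + (-4) = 2. lst[2] = 76.

76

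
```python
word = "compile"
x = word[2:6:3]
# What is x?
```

word has length 7. The slice word[2:6:3] selects indices [2, 5] (2->'m', 5->'l'), giving 'ml'.

'ml'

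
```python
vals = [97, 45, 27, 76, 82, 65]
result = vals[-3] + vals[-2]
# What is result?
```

vals has length 6. Negative index -3 maps to positive index 6 + (-3) = 3. vals[3] = 76.
vals has length 6. Negative index -2 maps to positive index 6 + (-2) = 4. vals[4] = 82.
Sum: 76 + 82 = 158.

158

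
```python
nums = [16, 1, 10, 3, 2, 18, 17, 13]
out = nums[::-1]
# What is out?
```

nums has length 8. The slice nums[::-1] selects indices [7, 6, 5, 4, 3, 2, 1, 0] (7->13, 6->17, 5->18, 4->2, 3->3, 2->10, 1->1, 0->16), giving [13, 17, 18, 2, 3, 10, 1, 16].

[13, 17, 18, 2, 3, 10, 1, 16]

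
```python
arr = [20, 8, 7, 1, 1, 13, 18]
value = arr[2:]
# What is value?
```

arr has length 7. The slice arr[2:] selects indices [2, 3, 4, 5, 6] (2->7, 3->1, 4->1, 5->13, 6->18), giving [7, 1, 1, 13, 18].

[7, 1, 1, 13, 18]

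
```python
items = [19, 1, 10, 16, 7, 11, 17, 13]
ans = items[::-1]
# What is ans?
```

items has length 8. The slice items[::-1] selects indices [7, 6, 5, 4, 3, 2, 1, 0] (7->13, 6->17, 5->11, 4->7, 3->16, 2->10, 1->1, 0->19), giving [13, 17, 11, 7, 16, 10, 1, 19].

[13, 17, 11, 7, 16, 10, 1, 19]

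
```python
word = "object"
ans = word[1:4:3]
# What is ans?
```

word has length 6. The slice word[1:4:3] selects indices [1] (1->'b'), giving 'b'.

'b'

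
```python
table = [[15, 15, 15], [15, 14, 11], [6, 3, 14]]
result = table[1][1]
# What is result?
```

table[1] = [15, 14, 11]. Taking column 1 of that row yields 14.

14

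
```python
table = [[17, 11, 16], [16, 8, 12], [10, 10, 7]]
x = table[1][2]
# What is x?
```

table[1] = [16, 8, 12]. Taking column 2 of that row yields 12.

12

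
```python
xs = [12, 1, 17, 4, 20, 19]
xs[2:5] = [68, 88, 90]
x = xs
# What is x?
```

xs starts as [12, 1, 17, 4, 20, 19] (length 6). The slice xs[2:5] covers indices [2, 3, 4] with values [17, 4, 20]. Replacing that slice with [68, 88, 90] (same length) produces [12, 1, 68, 88, 90, 19].

[12, 1, 68, 88, 90, 19]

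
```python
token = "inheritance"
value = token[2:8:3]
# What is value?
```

token has length 11. The slice token[2:8:3] selects indices [2, 5] (2->'h', 5->'i'), giving 'hi'.

'hi'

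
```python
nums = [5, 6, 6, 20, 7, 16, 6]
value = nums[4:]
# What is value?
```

nums has length 7. The slice nums[4:] selects indices [4, 5, 6] (4->7, 5->16, 6->6), giving [7, 16, 6].

[7, 16, 6]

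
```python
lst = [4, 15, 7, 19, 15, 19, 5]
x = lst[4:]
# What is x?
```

lst has length 7. The slice lst[4:] selects indices [4, 5, 6] (4->15, 5->19, 6->5), giving [15, 19, 5].

[15, 19, 5]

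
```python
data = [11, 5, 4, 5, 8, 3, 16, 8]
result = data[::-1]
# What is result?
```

data has length 8. The slice data[::-1] selects indices [7, 6, 5, 4, 3, 2, 1, 0] (7->8, 6->16, 5->3, 4->8, 3->5, 2->4, 1->5, 0->11), giving [8, 16, 3, 8, 5, 4, 5, 11].

[8, 16, 3, 8, 5, 4, 5, 11]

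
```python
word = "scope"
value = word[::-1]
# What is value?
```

word has length 5. The slice word[::-1] selects indices [4, 3, 2, 1, 0] (4->'e', 3->'p', 2->'o', 1->'c', 0->'s'), giving 'epocs'.

'epocs'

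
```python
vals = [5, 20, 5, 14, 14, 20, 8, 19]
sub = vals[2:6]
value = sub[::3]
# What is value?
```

vals has length 8. The slice vals[2:6] selects indices [2, 3, 4, 5] (2->5, 3->14, 4->14, 5->20), giving [5, 14, 14, 20]. So sub = [5, 14, 14, 20]. sub has length 4. The slice sub[::3] selects indices [0, 3] (0->5, 3->20), giving [5, 20].

[5, 20]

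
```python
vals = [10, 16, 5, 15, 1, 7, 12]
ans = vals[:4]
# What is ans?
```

vals has length 7. The slice vals[:4] selects indices [0, 1, 2, 3] (0->10, 1->16, 2->5, 3->15), giving [10, 16, 5, 15].

[10, 16, 5, 15]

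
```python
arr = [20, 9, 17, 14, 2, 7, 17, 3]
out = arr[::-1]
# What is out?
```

arr has length 8. The slice arr[::-1] selects indices [7, 6, 5, 4, 3, 2, 1, 0] (7->3, 6->17, 5->7, 4->2, 3->14, 2->17, 1->9, 0->20), giving [3, 17, 7, 2, 14, 17, 9, 20].

[3, 17, 7, 2, 14, 17, 9, 20]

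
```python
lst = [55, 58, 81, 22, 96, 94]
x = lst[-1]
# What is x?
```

lst has length 6. Negative index -1 maps to positive index 6 + (-1) = 5. lst[5] = 94.

94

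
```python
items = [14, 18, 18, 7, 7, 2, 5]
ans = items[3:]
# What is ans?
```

items has length 7. The slice items[3:] selects indices [3, 4, 5, 6] (3->7, 4->7, 5->2, 6->5), giving [7, 7, 2, 5].

[7, 7, 2, 5]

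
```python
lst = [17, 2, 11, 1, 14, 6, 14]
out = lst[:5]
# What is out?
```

lst has length 7. The slice lst[:5] selects indices [0, 1, 2, 3, 4] (0->17, 1->2, 2->11, 3->1, 4->14), giving [17, 2, 11, 1, 14].

[17, 2, 11, 1, 14]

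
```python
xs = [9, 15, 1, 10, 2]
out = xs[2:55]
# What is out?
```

xs has length 5. The slice xs[2:55] selects indices [2, 3, 4] (2->1, 3->10, 4->2), giving [1, 10, 2].

[1, 10, 2]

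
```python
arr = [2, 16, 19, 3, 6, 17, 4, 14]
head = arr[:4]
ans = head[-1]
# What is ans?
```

arr has length 8. The slice arr[:4] selects indices [0, 1, 2, 3] (0->2, 1->16, 2->19, 3->3), giving [2, 16, 19, 3]. So head = [2, 16, 19, 3]. Then head[-1] = 3.

3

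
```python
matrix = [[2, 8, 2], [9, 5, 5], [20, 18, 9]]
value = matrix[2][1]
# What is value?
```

matrix[2] = [20, 18, 9]. Taking column 1 of that row yields 18.

18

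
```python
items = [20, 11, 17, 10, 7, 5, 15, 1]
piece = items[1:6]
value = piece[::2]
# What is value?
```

items has length 8. The slice items[1:6] selects indices [1, 2, 3, 4, 5] (1->11, 2->17, 3->10, 4->7, 5->5), giving [11, 17, 10, 7, 5]. So piece = [11, 17, 10, 7, 5]. piece has length 5. The slice piece[::2] selects indices [0, 2, 4] (0->11, 2->10, 4->5), giving [11, 10, 5].

[11, 10, 5]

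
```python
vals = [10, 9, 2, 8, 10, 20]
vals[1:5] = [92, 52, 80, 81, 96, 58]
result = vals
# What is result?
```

vals starts as [10, 9, 2, 8, 10, 20] (length 6). The slice vals[1:5] covers indices [1, 2, 3, 4] with values [9, 2, 8, 10]. Replacing that slice with [92, 52, 80, 81, 96, 58] (different length) produces [10, 92, 52, 80, 81, 96, 58, 20].

[10, 92, 52, 80, 81, 96, 58, 20]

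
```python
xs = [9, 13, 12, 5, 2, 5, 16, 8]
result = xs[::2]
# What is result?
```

xs has length 8. The slice xs[::2] selects indices [0, 2, 4, 6] (0->9, 2->12, 4->2, 6->16), giving [9, 12, 2, 16].

[9, 12, 2, 16]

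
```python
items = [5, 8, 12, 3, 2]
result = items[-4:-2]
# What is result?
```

items has length 5. The slice items[-4:-2] selects indices [1, 2] (1->8, 2->12), giving [8, 12].

[8, 12]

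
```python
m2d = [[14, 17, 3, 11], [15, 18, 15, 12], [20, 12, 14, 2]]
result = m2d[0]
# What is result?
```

m2d has 3 rows. Row 0 is [14, 17, 3, 11].

[14, 17, 3, 11]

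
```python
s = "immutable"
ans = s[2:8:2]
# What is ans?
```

s has length 9. The slice s[2:8:2] selects indices [2, 4, 6] (2->'m', 4->'t', 6->'b'), giving 'mtb'.

'mtb'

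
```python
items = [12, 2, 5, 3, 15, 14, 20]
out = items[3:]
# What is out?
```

items has length 7. The slice items[3:] selects indices [3, 4, 5, 6] (3->3, 4->15, 5->14, 6->20), giving [3, 15, 14, 20].

[3, 15, 14, 20]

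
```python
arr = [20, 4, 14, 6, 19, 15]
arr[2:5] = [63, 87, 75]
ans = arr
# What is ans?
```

arr starts as [20, 4, 14, 6, 19, 15] (length 6). The slice arr[2:5] covers indices [2, 3, 4] with values [14, 6, 19]. Replacing that slice with [63, 87, 75] (same length) produces [20, 4, 63, 87, 75, 15].

[20, 4, 63, 87, 75, 15]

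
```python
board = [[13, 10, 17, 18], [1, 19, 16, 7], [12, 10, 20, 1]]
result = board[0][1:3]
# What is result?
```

board[0] = [13, 10, 17, 18]. board[0] has length 4. The slice board[0][1:3] selects indices [1, 2] (1->10, 2->17), giving [10, 17].

[10, 17]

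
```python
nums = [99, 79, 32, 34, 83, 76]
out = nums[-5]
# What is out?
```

nums has length 6. Negative index -5 maps to positive index 6 + (-5) = 1. nums[1] = 79.

79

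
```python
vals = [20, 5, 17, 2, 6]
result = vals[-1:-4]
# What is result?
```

vals has length 5. The slice vals[-1:-4] resolves to an empty index range, so the result is [].

[]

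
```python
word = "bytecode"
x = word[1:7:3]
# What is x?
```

word has length 8. The slice word[1:7:3] selects indices [1, 4] (1->'y', 4->'c'), giving 'yc'.

'yc'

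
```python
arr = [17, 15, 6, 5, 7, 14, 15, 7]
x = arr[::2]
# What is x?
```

arr has length 8. The slice arr[::2] selects indices [0, 2, 4, 6] (0->17, 2->6, 4->7, 6->15), giving [17, 6, 7, 15].

[17, 6, 7, 15]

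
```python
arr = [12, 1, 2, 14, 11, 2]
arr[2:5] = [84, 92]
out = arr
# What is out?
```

arr starts as [12, 1, 2, 14, 11, 2] (length 6). The slice arr[2:5] covers indices [2, 3, 4] with values [2, 14, 11]. Replacing that slice with [84, 92] (different length) produces [12, 1, 84, 92, 2].

[12, 1, 84, 92, 2]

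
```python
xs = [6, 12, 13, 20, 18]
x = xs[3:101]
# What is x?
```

xs has length 5. The slice xs[3:101] selects indices [3, 4] (3->20, 4->18), giving [20, 18].

[20, 18]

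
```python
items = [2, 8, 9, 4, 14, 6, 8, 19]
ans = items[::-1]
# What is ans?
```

items has length 8. The slice items[::-1] selects indices [7, 6, 5, 4, 3, 2, 1, 0] (7->19, 6->8, 5->6, 4->14, 3->4, 2->9, 1->8, 0->2), giving [19, 8, 6, 14, 4, 9, 8, 2].

[19, 8, 6, 14, 4, 9, 8, 2]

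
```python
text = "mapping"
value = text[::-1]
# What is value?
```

text has length 7. The slice text[::-1] selects indices [6, 5, 4, 3, 2, 1, 0] (6->'g', 5->'n', 4->'i', 3->'p', 2->'p', 1->'a', 0->'m'), giving 'gnippam'.

'gnippam'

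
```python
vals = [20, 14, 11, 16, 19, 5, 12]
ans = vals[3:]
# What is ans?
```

vals has length 7. The slice vals[3:] selects indices [3, 4, 5, 6] (3->16, 4->19, 5->5, 6->12), giving [16, 19, 5, 12].

[16, 19, 5, 12]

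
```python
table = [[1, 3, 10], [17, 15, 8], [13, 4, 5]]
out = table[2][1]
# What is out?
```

table[2] = [13, 4, 5]. Taking column 1 of that row yields 4.

4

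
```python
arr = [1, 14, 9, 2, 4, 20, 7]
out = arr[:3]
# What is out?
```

arr has length 7. The slice arr[:3] selects indices [0, 1, 2] (0->1, 1->14, 2->9), giving [1, 14, 9].

[1, 14, 9]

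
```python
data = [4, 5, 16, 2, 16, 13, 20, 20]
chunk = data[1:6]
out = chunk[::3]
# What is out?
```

data has length 8. The slice data[1:6] selects indices [1, 2, 3, 4, 5] (1->5, 2->16, 3->2, 4->16, 5->13), giving [5, 16, 2, 16, 13]. So chunk = [5, 16, 2, 16, 13]. chunk has length 5. The slice chunk[::3] selects indices [0, 3] (0->5, 3->16), giving [5, 16].

[5, 16]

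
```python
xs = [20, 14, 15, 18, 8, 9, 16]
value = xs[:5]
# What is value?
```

xs has length 7. The slice xs[:5] selects indices [0, 1, 2, 3, 4] (0->20, 1->14, 2->15, 3->18, 4->8), giving [20, 14, 15, 18, 8].

[20, 14, 15, 18, 8]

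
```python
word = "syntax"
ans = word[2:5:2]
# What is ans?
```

word has length 6. The slice word[2:5:2] selects indices [2, 4] (2->'n', 4->'a'), giving 'na'.

'na'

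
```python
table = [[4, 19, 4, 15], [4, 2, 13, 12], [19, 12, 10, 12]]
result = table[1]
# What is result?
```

table has 3 rows. Row 1 is [4, 2, 13, 12].

[4, 2, 13, 12]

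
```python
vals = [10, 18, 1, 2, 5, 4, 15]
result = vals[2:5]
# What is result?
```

vals has length 7. The slice vals[2:5] selects indices [2, 3, 4] (2->1, 3->2, 4->5), giving [1, 2, 5].

[1, 2, 5]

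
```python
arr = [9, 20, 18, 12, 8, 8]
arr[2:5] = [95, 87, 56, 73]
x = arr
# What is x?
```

arr starts as [9, 20, 18, 12, 8, 8] (length 6). The slice arr[2:5] covers indices [2, 3, 4] with values [18, 12, 8]. Replacing that slice with [95, 87, 56, 73] (different length) produces [9, 20, 95, 87, 56, 73, 8].

[9, 20, 95, 87, 56, 73, 8]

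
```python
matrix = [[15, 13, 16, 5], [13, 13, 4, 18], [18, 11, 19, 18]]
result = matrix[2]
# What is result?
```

matrix has 3 rows. Row 2 is [18, 11, 19, 18].

[18, 11, 19, 18]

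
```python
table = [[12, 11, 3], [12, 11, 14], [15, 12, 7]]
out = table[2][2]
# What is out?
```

table[2] = [15, 12, 7]. Taking column 2 of that row yields 7.

7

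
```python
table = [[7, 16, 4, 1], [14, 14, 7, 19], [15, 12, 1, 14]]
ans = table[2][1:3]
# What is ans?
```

table[2] = [15, 12, 1, 14]. table[2] has length 4. The slice table[2][1:3] selects indices [1, 2] (1->12, 2->1), giving [12, 1].

[12, 1]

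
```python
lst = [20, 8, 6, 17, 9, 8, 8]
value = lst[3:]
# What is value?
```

lst has length 7. The slice lst[3:] selects indices [3, 4, 5, 6] (3->17, 4->9, 5->8, 6->8), giving [17, 9, 8, 8].

[17, 9, 8, 8]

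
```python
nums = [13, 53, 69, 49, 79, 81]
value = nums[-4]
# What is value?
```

nums has length 6. Negative index -4 maps to positive index 6 + (-4) = 2. nums[2] = 69.

69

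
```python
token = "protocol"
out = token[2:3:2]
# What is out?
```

token has length 8. The slice token[2:3:2] selects indices [2] (2->'o'), giving 'o'.

'o'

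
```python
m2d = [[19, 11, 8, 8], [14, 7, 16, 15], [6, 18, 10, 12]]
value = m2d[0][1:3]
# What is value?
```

m2d[0] = [19, 11, 8, 8]. m2d[0] has length 4. The slice m2d[0][1:3] selects indices [1, 2] (1->11, 2->8), giving [11, 8].

[11, 8]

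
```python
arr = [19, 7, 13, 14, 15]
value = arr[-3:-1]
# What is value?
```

arr has length 5. The slice arr[-3:-1] selects indices [2, 3] (2->13, 3->14), giving [13, 14].

[13, 14]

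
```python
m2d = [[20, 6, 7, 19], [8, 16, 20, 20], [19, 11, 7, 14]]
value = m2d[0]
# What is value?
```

m2d has 3 rows. Row 0 is [20, 6, 7, 19].

[20, 6, 7, 19]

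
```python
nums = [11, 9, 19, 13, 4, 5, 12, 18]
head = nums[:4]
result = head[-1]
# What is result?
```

nums has length 8. The slice nums[:4] selects indices [0, 1, 2, 3] (0->11, 1->9, 2->19, 3->13), giving [11, 9, 19, 13]. So head = [11, 9, 19, 13]. Then head[-1] = 13.

13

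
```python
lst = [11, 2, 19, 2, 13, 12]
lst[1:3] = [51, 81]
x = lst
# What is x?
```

lst starts as [11, 2, 19, 2, 13, 12] (length 6). The slice lst[1:3] covers indices [1, 2] with values [2, 19]. Replacing that slice with [51, 81] (same length) produces [11, 51, 81, 2, 13, 12].

[11, 51, 81, 2, 13, 12]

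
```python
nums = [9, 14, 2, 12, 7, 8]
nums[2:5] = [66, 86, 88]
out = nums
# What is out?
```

nums starts as [9, 14, 2, 12, 7, 8] (length 6). The slice nums[2:5] covers indices [2, 3, 4] with values [2, 12, 7]. Replacing that slice with [66, 86, 88] (same length) produces [9, 14, 66, 86, 88, 8].

[9, 14, 66, 86, 88, 8]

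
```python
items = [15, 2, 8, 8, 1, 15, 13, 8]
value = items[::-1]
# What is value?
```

items has length 8. The slice items[::-1] selects indices [7, 6, 5, 4, 3, 2, 1, 0] (7->8, 6->13, 5->15, 4->1, 3->8, 2->8, 1->2, 0->15), giving [8, 13, 15, 1, 8, 8, 2, 15].

[8, 13, 15, 1, 8, 8, 2, 15]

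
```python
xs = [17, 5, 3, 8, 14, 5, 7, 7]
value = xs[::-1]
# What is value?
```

xs has length 8. The slice xs[::-1] selects indices [7, 6, 5, 4, 3, 2, 1, 0] (7->7, 6->7, 5->5, 4->14, 3->8, 2->3, 1->5, 0->17), giving [7, 7, 5, 14, 8, 3, 5, 17].

[7, 7, 5, 14, 8, 3, 5, 17]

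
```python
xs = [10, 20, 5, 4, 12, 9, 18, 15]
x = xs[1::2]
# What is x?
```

xs has length 8. The slice xs[1::2] selects indices [1, 3, 5, 7] (1->20, 3->4, 5->9, 7->15), giving [20, 4, 9, 15].

[20, 4, 9, 15]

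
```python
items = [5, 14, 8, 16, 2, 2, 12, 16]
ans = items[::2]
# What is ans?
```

items has length 8. The slice items[::2] selects indices [0, 2, 4, 6] (0->5, 2->8, 4->2, 6->12), giving [5, 8, 2, 12].

[5, 8, 2, 12]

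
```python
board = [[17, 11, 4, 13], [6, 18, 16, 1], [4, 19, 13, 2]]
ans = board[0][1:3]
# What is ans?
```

board[0] = [17, 11, 4, 13]. board[0] has length 4. The slice board[0][1:3] selects indices [1, 2] (1->11, 2->4), giving [11, 4].

[11, 4]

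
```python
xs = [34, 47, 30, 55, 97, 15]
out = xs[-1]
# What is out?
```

xs has length 6. Negative index -1 maps to positive index 6 + (-1) = 5. xs[5] = 15.

15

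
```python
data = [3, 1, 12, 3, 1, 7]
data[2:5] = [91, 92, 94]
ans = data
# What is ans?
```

data starts as [3, 1, 12, 3, 1, 7] (length 6). The slice data[2:5] covers indices [2, 3, 4] with values [12, 3, 1]. Replacing that slice with [91, 92, 94] (same length) produces [3, 1, 91, 92, 94, 7].

[3, 1, 91, 92, 94, 7]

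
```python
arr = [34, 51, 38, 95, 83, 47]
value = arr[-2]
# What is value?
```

arr has length 6. Negative index -2 maps to positive index 6 + (-2) = 4. arr[4] = 83.

83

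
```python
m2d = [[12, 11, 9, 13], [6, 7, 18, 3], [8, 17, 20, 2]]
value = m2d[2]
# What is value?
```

m2d has 3 rows. Row 2 is [8, 17, 20, 2].

[8, 17, 20, 2]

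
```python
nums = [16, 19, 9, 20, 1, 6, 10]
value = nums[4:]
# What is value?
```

nums has length 7. The slice nums[4:] selects indices [4, 5, 6] (4->1, 5->6, 6->10), giving [1, 6, 10].

[1, 6, 10]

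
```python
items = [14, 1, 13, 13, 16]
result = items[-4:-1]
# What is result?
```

items has length 5. The slice items[-4:-1] selects indices [1, 2, 3] (1->1, 2->13, 3->13), giving [1, 13, 13].

[1, 13, 13]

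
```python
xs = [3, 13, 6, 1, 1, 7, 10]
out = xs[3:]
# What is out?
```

xs has length 7. The slice xs[3:] selects indices [3, 4, 5, 6] (3->1, 4->1, 5->7, 6->10), giving [1, 1, 7, 10].

[1, 1, 7, 10]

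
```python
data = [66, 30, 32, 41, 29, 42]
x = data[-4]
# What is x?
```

data has length 6. Negative index -4 maps to positive index 6 + (-4) = 2. data[2] = 32.

32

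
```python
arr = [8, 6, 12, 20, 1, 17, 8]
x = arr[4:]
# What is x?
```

arr has length 7. The slice arr[4:] selects indices [4, 5, 6] (4->1, 5->17, 6->8), giving [1, 17, 8].

[1, 17, 8]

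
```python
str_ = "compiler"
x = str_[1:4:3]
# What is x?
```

str_ has length 8. The slice str_[1:4:3] selects indices [1] (1->'o'), giving 'o'.

'o'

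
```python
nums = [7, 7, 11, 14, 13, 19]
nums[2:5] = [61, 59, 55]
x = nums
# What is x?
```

nums starts as [7, 7, 11, 14, 13, 19] (length 6). The slice nums[2:5] covers indices [2, 3, 4] with values [11, 14, 13]. Replacing that slice with [61, 59, 55] (same length) produces [7, 7, 61, 59, 55, 19].

[7, 7, 61, 59, 55, 19]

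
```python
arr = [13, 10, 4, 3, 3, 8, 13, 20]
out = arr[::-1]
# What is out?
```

arr has length 8. The slice arr[::-1] selects indices [7, 6, 5, 4, 3, 2, 1, 0] (7->20, 6->13, 5->8, 4->3, 3->3, 2->4, 1->10, 0->13), giving [20, 13, 8, 3, 3, 4, 10, 13].

[20, 13, 8, 3, 3, 4, 10, 13]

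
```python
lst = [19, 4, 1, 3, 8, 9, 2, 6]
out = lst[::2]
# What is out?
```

lst has length 8. The slice lst[::2] selects indices [0, 2, 4, 6] (0->19, 2->1, 4->8, 6->2), giving [19, 1, 8, 2].

[19, 1, 8, 2]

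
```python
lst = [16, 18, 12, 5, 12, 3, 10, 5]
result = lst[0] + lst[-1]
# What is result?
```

lst has length 8. lst[0] = 16.
lst has length 8. Negative index -1 maps to positive index 8 + (-1) = 7. lst[7] = 5.
Sum: 16 + 5 = 21.

21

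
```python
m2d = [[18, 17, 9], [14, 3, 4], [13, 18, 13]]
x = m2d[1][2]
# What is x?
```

m2d[1] = [14, 3, 4]. Taking column 2 of that row yields 4.

4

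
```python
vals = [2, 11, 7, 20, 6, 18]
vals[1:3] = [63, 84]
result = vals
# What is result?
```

vals starts as [2, 11, 7, 20, 6, 18] (length 6). The slice vals[1:3] covers indices [1, 2] with values [11, 7]. Replacing that slice with [63, 84] (same length) produces [2, 63, 84, 20, 6, 18].

[2, 63, 84, 20, 6, 18]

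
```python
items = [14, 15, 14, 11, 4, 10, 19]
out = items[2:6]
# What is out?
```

items has length 7. The slice items[2:6] selects indices [2, 3, 4, 5] (2->14, 3->11, 4->4, 5->10), giving [14, 11, 4, 10].

[14, 11, 4, 10]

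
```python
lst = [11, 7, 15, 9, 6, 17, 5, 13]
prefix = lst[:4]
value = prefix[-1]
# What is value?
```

lst has length 8. The slice lst[:4] selects indices [0, 1, 2, 3] (0->11, 1->7, 2->15, 3->9), giving [11, 7, 15, 9]. So prefix = [11, 7, 15, 9]. Then prefix[-1] = 9.

9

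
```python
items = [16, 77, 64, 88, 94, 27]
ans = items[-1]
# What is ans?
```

items has length 6. Negative index -1 maps to positive index 6 + (-1) = 5. items[5] = 27.

27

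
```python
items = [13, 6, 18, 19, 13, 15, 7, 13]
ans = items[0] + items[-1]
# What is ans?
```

items has length 8. items[0] = 13.
items has length 8. Negative index -1 maps to positive index 8 + (-1) = 7. items[7] = 13.
Sum: 13 + 13 = 26.

26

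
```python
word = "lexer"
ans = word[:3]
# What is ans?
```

word has length 5. The slice word[:3] selects indices [0, 1, 2] (0->'l', 1->'e', 2->'x'), giving 'lex'.

'lex'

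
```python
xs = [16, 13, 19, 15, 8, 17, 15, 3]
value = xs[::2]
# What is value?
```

xs has length 8. The slice xs[::2] selects indices [0, 2, 4, 6] (0->16, 2->19, 4->8, 6->15), giving [16, 19, 8, 15].

[16, 19, 8, 15]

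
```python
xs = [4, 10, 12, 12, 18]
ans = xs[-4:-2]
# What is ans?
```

xs has length 5. The slice xs[-4:-2] selects indices [1, 2] (1->10, 2->12), giving [10, 12].

[10, 12]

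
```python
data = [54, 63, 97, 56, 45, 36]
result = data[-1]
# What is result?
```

data has length 6. Negative index -1 maps to positive index 6 + (-1) = 5. data[5] = 36.

36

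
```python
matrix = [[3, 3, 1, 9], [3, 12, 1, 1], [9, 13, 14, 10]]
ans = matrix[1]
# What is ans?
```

matrix has 3 rows. Row 1 is [3, 12, 1, 1].

[3, 12, 1, 1]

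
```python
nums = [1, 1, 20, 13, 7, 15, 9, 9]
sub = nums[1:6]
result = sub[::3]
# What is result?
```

nums has length 8. The slice nums[1:6] selects indices [1, 2, 3, 4, 5] (1->1, 2->20, 3->13, 4->7, 5->15), giving [1, 20, 13, 7, 15]. So sub = [1, 20, 13, 7, 15]. sub has length 5. The slice sub[::3] selects indices [0, 3] (0->1, 3->7), giving [1, 7].

[1, 7]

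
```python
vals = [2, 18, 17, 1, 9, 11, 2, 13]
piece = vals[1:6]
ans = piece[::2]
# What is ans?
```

vals has length 8. The slice vals[1:6] selects indices [1, 2, 3, 4, 5] (1->18, 2->17, 3->1, 4->9, 5->11), giving [18, 17, 1, 9, 11]. So piece = [18, 17, 1, 9, 11]. piece has length 5. The slice piece[::2] selects indices [0, 2, 4] (0->18, 2->1, 4->11), giving [18, 1, 11].

[18, 1, 11]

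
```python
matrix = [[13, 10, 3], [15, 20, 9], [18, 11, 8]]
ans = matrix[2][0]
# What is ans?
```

matrix[2] = [18, 11, 8]. Taking column 0 of that row yields 18.

18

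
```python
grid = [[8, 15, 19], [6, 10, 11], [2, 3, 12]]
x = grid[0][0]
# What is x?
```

grid[0] = [8, 15, 19]. Taking column 0 of that row yields 8.

8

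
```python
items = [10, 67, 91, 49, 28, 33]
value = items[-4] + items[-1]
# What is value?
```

items has length 6. Negative index -4 maps to positive index 6 + (-4) = 2. items[2] = 91.
items has length 6. Negative index -1 maps to positive index 6 + (-1) = 5. items[5] = 33.
Sum: 91 + 33 = 124.

124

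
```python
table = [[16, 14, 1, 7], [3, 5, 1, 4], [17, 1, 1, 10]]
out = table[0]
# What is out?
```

table has 3 rows. Row 0 is [16, 14, 1, 7].

[16, 14, 1, 7]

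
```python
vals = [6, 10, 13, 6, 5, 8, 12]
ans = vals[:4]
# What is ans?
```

vals has length 7. The slice vals[:4] selects indices [0, 1, 2, 3] (0->6, 1->10, 2->13, 3->6), giving [6, 10, 13, 6].

[6, 10, 13, 6]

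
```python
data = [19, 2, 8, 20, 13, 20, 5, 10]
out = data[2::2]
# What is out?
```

data has length 8. The slice data[2::2] selects indices [2, 4, 6] (2->8, 4->13, 6->5), giving [8, 13, 5].

[8, 13, 5]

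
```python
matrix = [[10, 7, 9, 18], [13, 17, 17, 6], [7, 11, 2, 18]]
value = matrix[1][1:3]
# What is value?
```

matrix[1] = [13, 17, 17, 6]. matrix[1] has length 4. The slice matrix[1][1:3] selects indices [1, 2] (1->17, 2->17), giving [17, 17].

[17, 17]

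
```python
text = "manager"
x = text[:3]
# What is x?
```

text has length 7. The slice text[:3] selects indices [0, 1, 2] (0->'m', 1->'a', 2->'n'), giving 'man'.

'man'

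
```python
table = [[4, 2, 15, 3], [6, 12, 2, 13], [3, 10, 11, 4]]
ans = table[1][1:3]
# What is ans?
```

table[1] = [6, 12, 2, 13]. table[1] has length 4. The slice table[1][1:3] selects indices [1, 2] (1->12, 2->2), giving [12, 2].

[12, 2]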